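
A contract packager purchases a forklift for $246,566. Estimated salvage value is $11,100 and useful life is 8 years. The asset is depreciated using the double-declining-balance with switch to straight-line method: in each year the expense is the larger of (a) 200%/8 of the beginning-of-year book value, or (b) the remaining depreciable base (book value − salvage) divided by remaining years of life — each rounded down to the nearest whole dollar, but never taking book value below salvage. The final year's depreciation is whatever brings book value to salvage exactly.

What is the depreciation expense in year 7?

Depreciable base = $246,566 − $11,100 = $235,466.
Year 1: DB = ⌊$246,566 × 200%/8⌋ = $61,641; SL = ⌊$235,466/8⌋ = $29,433 → take DB $61,641. Book value $184,925.
Year 2: DB = ⌊$184,925 × 200%/8⌋ = $46,231; SL = ⌊$173,825/7⌋ = $24,832 → take DB $46,231. Book value $138,694.
Year 3: DB = ⌊$138,694 × 200%/8⌋ = $34,673; SL = ⌊$127,594/6⌋ = $21,265 → take DB $34,673. Book value $104,021.
Year 4: DB = ⌊$104,021 × 200%/8⌋ = $26,005; SL = ⌊$92,921/5⌋ = $18,584 → take DB $26,005. Book value $78,016.
Year 5: DB = ⌊$78,016 × 200%/8⌋ = $19,504; SL = ⌊$66,916/4⌋ = $16,729 → take DB $19,504. Book value $58,512.
Year 6: DB = ⌊$58,512 × 200%/8⌋ = $14,628; SL = ⌊$47,412/3⌋ = $15,804 → take SL $15,804. Book value $42,708.
Year 7: DB = ⌊$42,708 × 200%/8⌋ = $10,677; SL = ⌊$31,608/2⌋ = $15,804 → take SL $15,804. Book value $26,904.

$15,804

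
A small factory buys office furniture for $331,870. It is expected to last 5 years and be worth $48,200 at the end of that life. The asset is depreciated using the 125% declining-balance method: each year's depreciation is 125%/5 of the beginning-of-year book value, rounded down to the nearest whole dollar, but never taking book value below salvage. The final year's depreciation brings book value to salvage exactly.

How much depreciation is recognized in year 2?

Depreciable base = $331,870 − $48,200 = $283,670.
Year 1: ⌊$331,870 × 125%/5⌋ = $82,967. Book value $248,903.
Year 2: ⌊$248,903 × 125%/5⌋ = $62,225. Book value $186,678.

$62,225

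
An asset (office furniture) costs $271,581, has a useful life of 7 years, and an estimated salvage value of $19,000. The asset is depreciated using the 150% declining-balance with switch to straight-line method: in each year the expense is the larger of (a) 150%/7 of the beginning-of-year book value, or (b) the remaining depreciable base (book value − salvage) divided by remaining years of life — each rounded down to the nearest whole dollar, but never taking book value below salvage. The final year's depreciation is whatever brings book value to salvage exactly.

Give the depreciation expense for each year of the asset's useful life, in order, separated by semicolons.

Depreciable base = $271,581 − $19,000 = $252,581.
Year 1: DB = ⌊$271,581 × 150%/7⌋ = $58,195; SL = ⌊$252,581/7⌋ = $36,083 → take DB $58,195. Book value $213,386.
Year 2: DB = ⌊$213,386 × 150%/7⌋ = $45,725; SL = ⌊$194,386/6⌋ = $32,397 → take DB $45,725. Book value $167,661.
Year 3: DB = ⌊$167,661 × 150%/7⌋ = $35,927; SL = ⌊$148,661/5⌋ = $29,732 → take DB $35,927. Book value $131,734.
Year 4: DB = ⌊$131,734 × 150%/7⌋ = $28,228; SL = ⌊$112,734/4⌋ = $28,183 → take DB $28,228. Book value $103,506.
Year 5: DB = ⌊$103,506 × 150%/7⌋ = $22,179; SL = ⌊$84,506/3⌋ = $28,168 → take SL $28,168. Book value $75,338.
Year 6: DB = ⌊$75,338 × 150%/7⌋ = $16,143; SL = ⌊$56,338/2⌋ = $28,169 → take SL $28,169. Book value $47,169.
Year 7 (final): $47,169 − $19,000 = $28,169. Book value $19,000.

$58,195; $45,725; $35,927; $28,228; $28,168; $28,169; $28,169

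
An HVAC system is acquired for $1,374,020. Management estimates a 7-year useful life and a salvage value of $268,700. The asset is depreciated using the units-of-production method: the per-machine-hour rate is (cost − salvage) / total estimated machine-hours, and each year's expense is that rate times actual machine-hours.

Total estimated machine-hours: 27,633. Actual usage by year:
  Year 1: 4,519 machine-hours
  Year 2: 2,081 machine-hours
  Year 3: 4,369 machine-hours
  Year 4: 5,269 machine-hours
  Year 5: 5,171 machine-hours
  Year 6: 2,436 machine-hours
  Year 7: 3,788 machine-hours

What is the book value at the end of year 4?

$724,500

Depreciable base = $1,374,020 − $268,700 = $1,105,320.
Rate = $1,105,320 / 27,633 machine-hours = $40 per machine-hour.
Year 1: 4,519 × $40 = $180,760. Book value $1,193,260.
Year 2: 2,081 × $40 = $83,240. Book value $1,110,020.
Year 3: 4,369 × $40 = $174,760. Book value $935,260.
Year 4: 5,269 × $40 = $210,760. Book value $724,500.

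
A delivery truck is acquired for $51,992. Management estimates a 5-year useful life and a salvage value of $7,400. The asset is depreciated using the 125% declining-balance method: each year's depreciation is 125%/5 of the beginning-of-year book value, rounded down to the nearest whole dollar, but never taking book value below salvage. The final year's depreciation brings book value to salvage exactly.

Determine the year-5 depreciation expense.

$9,052

Depreciable base = $51,992 − $7,400 = $44,592.
Year 1: ⌊$51,992 × 125%/5⌋ = $12,998. Book value $38,994.
Year 2: ⌊$38,994 × 125%/5⌋ = $9,748. Book value $29,246.
Year 3: ⌊$29,246 × 125%/5⌋ = $7,311. Book value $21,935.
Year 4: ⌊$21,935 × 125%/5⌋ = $5,483. Book value $16,452.
Year 5 (final): $16,452 − $7,400 = $9,052. Book value $7,400.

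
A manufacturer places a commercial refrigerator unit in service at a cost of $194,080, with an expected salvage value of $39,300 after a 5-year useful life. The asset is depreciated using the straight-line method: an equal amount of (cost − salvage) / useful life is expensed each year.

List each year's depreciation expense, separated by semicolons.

$30,956; $30,956; $30,956; $30,956; $30,956

Depreciable base = $194,080 − $39,300 = $154,780.
Annual expense = $154,780 / 5 = $30,956.
End of year 1: book value $163,124.
End of year 2: book value $132,168.
End of year 3: book value $101,212.
End of year 4: book value $70,256.
End of year 5: book value $39,300.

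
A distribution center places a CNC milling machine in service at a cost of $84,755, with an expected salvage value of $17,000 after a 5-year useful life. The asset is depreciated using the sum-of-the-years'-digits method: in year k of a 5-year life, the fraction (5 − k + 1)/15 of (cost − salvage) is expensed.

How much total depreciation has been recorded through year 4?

$63,238

Depreciable base = $84,755 − $17,000 = $67,755.
Sum of the years' digits = 5+4+3+2+1 = 15.
Year 1: $67,755 × 5/15 = $22,585. Book value $62,170.
Year 2: $67,755 × 4/15 = $18,068. Book value $44,102.
Year 3: $67,755 × 3/15 = $13,551. Book value $30,551.
Year 4: $67,755 × 2/15 = $9,034. Book value $21,517.
Accumulated through year 4 = $84,755 − $21,517 = $63,238.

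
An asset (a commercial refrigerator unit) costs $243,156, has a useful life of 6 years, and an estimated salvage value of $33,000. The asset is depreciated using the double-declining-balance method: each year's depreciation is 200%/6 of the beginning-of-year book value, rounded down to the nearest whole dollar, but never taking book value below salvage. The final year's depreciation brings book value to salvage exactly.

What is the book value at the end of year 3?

$72,047

Depreciable base = $243,156 − $33,000 = $210,156.
Year 1: ⌊$243,156 × 200%/6⌋ = $81,052. Book value $162,104.
Year 2: ⌊$162,104 × 200%/6⌋ = $54,034. Book value $108,070.
Year 3: ⌊$108,070 × 200%/6⌋ = $36,023. Book value $72,047.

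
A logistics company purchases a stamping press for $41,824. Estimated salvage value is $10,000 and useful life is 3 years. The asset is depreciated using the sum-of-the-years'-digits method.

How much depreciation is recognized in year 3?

Depreciable base = $41,824 − $10,000 = $31,824.
Sum of the years' digits = 3+2+1 = 6.
Year 1: $31,824 × 3/6 = $15,912. Book value $25,912.
Year 2: $31,824 × 2/6 = $10,608. Book value $15,304.
Year 3: $31,824 × 1/6 = $5,304. Book value $10,000.

$5,304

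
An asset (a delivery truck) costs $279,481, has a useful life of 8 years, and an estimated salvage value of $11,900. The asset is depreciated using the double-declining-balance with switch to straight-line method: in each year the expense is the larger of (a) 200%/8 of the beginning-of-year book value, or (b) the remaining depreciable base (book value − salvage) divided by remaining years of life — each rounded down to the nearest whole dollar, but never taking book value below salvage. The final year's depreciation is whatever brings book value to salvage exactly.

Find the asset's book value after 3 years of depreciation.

Depreciable base = $279,481 − $11,900 = $267,581.
Year 1: DB = ⌊$279,481 × 200%/8⌋ = $69,870; SL = ⌊$267,581/8⌋ = $33,447 → take DB $69,870. Book value $209,611.
Year 2: DB = ⌊$209,611 × 200%/8⌋ = $52,402; SL = ⌊$197,711/7⌋ = $28,244 → take DB $52,402. Book value $157,209.
Year 3: DB = ⌊$157,209 × 200%/8⌋ = $39,302; SL = ⌊$145,309/6⌋ = $24,218 → take DB $39,302. Book value $117,907.

$117,907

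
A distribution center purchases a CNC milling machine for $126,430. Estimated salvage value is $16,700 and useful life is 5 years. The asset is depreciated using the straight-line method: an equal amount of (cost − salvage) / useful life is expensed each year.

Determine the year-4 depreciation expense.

Depreciable base = $126,430 − $16,700 = $109,730.
Annual expense = $109,730 / 5 = $21,946.

$21,946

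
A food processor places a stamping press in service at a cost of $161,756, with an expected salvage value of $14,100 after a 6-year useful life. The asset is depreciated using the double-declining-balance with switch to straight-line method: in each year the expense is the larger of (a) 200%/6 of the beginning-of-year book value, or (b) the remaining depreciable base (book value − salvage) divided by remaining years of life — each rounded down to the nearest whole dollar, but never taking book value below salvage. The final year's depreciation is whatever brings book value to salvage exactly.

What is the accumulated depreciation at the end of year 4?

Depreciable base = $161,756 − $14,100 = $147,656.
Year 1: DB = ⌊$161,756 × 200%/6⌋ = $53,918; SL = ⌊$147,656/6⌋ = $24,609 → take DB $53,918. Book value $107,838.
Year 2: DB = ⌊$107,838 × 200%/6⌋ = $35,946; SL = ⌊$93,738/5⌋ = $18,747 → take DB $35,946. Book value $71,892.
Year 3: DB = ⌊$71,892 × 200%/6⌋ = $23,964; SL = ⌊$57,792/4⌋ = $14,448 → take DB $23,964. Book value $47,928.
Year 4: DB = ⌊$47,928 × 200%/6⌋ = $15,976; SL = ⌊$33,828/3⌋ = $11,276 → take DB $15,976. Book value $31,952.
Accumulated through year 4 = $161,756 − $31,952 = $129,804.

$129,804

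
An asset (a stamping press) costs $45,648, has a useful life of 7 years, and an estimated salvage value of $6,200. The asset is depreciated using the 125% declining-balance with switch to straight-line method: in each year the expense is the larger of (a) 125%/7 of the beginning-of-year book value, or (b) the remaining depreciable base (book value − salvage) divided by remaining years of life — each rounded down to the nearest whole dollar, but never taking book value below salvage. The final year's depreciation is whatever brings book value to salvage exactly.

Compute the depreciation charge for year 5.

Depreciable base = $45,648 − $6,200 = $39,448.
Year 1: DB = ⌊$45,648 × 125%/7⌋ = $8,151; SL = ⌊$39,448/7⌋ = $5,635 → take DB $8,151. Book value $37,497.
Year 2: DB = ⌊$37,497 × 125%/7⌋ = $6,695; SL = ⌊$31,297/6⌋ = $5,216 → take DB $6,695. Book value $30,802.
Year 3: DB = ⌊$30,802 × 125%/7⌋ = $5,500; SL = ⌊$24,602/5⌋ = $4,920 → take DB $5,500. Book value $25,302.
Year 4: DB = ⌊$25,302 × 125%/7⌋ = $4,518; SL = ⌊$19,102/4⌋ = $4,775 → take SL $4,775. Book value $20,527.
Year 5: DB = ⌊$20,527 × 125%/7⌋ = $3,665; SL = ⌊$14,327/3⌋ = $4,775 → take SL $4,775. Book value $15,752.

$4,775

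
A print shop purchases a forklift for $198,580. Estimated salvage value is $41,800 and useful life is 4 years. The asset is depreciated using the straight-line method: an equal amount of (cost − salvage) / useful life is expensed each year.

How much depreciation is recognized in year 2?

$39,195

Depreciable base = $198,580 − $41,800 = $156,780.
Annual expense = $156,780 / 4 = $39,195.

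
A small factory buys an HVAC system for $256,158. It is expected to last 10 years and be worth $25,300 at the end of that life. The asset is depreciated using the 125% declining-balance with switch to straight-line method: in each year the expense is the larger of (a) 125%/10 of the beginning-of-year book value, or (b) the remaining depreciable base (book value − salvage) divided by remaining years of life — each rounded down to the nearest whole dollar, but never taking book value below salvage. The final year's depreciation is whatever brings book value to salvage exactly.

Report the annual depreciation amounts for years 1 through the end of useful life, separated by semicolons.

Depreciable base = $256,158 − $25,300 = $230,858.
Year 1: DB = ⌊$256,158 × 125%/10⌋ = $32,019; SL = ⌊$230,858/10⌋ = $23,085 → take DB $32,019. Book value $224,139.
Year 2: DB = ⌊$224,139 × 125%/10⌋ = $28,017; SL = ⌊$198,839/9⌋ = $22,093 → take DB $28,017. Book value $196,122.
Year 3: DB = ⌊$196,122 × 125%/10⌋ = $24,515; SL = ⌊$170,822/8⌋ = $21,352 → take DB $24,515. Book value $171,607.
Year 4: DB = ⌊$171,607 × 125%/10⌋ = $21,450; SL = ⌊$146,307/7⌋ = $20,901 → take DB $21,450. Book value $150,157.
Year 5: DB = ⌊$150,157 × 125%/10⌋ = $18,769; SL = ⌊$124,857/6⌋ = $20,809 → take SL $20,809. Book value $129,348.
Year 6: DB = ⌊$129,348 × 125%/10⌋ = $16,168; SL = ⌊$104,048/5⌋ = $20,809 → take SL $20,809. Book value $108,539.
Year 7: DB = ⌊$108,539 × 125%/10⌋ = $13,567; SL = ⌊$83,239/4⌋ = $20,809 → take SL $20,809. Book value $87,730.
Year 8: DB = ⌊$87,730 × 125%/10⌋ = $10,966; SL = ⌊$62,430/3⌋ = $20,810 → take SL $20,810. Book value $66,920.
Year 9: DB = ⌊$66,920 × 125%/10⌋ = $8,365; SL = ⌊$41,620/2⌋ = $20,810 → take SL $20,810. Book value $46,110.
Year 10 (final): $46,110 − $25,300 = $20,810. Book value $25,300.

$32,019; $28,017; $24,515; $21,450; $20,809; $20,809; $20,809; $20,810; $20,810; $20,810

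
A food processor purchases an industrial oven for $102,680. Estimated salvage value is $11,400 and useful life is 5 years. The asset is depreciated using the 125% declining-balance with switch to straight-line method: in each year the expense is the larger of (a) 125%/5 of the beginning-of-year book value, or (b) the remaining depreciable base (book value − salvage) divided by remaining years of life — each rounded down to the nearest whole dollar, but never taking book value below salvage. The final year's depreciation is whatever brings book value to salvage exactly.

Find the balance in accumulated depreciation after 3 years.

Depreciable base = $102,680 − $11,400 = $91,280.
Year 1: DB = ⌊$102,680 × 125%/5⌋ = $25,670; SL = ⌊$91,280/5⌋ = $18,256 → take DB $25,670. Book value $77,010.
Year 2: DB = ⌊$77,010 × 125%/5⌋ = $19,252; SL = ⌊$65,610/4⌋ = $16,402 → take DB $19,252. Book value $57,758.
Year 3: DB = ⌊$57,758 × 125%/5⌋ = $14,439; SL = ⌊$46,358/3⌋ = $15,452 → take SL $15,452. Book value $42,306.
Accumulated through year 3 = $102,680 − $42,306 = $60,374.

$60,374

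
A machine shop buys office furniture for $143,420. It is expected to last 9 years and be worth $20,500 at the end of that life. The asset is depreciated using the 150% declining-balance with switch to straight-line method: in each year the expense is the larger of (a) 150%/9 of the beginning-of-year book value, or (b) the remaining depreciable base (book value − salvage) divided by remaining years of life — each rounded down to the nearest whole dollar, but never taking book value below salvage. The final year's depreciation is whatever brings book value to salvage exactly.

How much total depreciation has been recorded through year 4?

Depreciable base = $143,420 − $20,500 = $122,920.
Year 1: DB = ⌊$143,420 × 150%/9⌋ = $23,903; SL = ⌊$122,920/9⌋ = $13,657 → take DB $23,903. Book value $119,517.
Year 2: DB = ⌊$119,517 × 150%/9⌋ = $19,919; SL = ⌊$99,017/8⌋ = $12,377 → take DB $19,919. Book value $99,598.
Year 3: DB = ⌊$99,598 × 150%/9⌋ = $16,599; SL = ⌊$79,098/7⌋ = $11,299 → take DB $16,599. Book value $82,999.
Year 4: DB = ⌊$82,999 × 150%/9⌋ = $13,833; SL = ⌊$62,499/6⌋ = $10,416 → take DB $13,833. Book value $69,166.
Accumulated through year 4 = $143,420 − $69,166 = $74,254.

$74,254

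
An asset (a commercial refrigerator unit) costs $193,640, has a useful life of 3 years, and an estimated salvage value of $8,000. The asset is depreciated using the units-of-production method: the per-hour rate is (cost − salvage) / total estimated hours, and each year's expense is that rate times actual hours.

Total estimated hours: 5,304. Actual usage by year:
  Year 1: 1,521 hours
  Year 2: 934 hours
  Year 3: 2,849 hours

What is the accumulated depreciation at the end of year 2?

$85,925

Depreciable base = $193,640 − $8,000 = $185,640.
Rate = $185,640 / 5,304 hours = $35 per hour.
Year 1: 1,521 × $35 = $53,235. Book value $140,405.
Year 2: 934 × $35 = $32,690. Book value $107,715.
Accumulated through year 2 = $193,640 − $107,715 = $85,925.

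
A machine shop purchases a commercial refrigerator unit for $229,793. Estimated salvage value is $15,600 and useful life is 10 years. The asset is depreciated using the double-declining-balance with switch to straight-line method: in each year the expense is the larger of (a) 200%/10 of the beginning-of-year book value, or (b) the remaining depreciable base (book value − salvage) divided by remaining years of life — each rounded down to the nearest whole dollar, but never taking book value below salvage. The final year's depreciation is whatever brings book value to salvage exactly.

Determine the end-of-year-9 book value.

Depreciable base = $229,793 − $15,600 = $214,193.
Year 1: DB = ⌊$229,793 × 200%/10⌋ = $45,958; SL = ⌊$214,193/10⌋ = $21,419 → take DB $45,958. Book value $183,835.
Year 2: DB = ⌊$183,835 × 200%/10⌋ = $36,767; SL = ⌊$168,235/9⌋ = $18,692 → take DB $36,767. Book value $147,068.
Year 3: DB = ⌊$147,068 × 200%/10⌋ = $29,413; SL = ⌊$131,468/8⌋ = $16,433 → take DB $29,413. Book value $117,655.
Year 4: DB = ⌊$117,655 × 200%/10⌋ = $23,531; SL = ⌊$102,055/7⌋ = $14,579 → take DB $23,531. Book value $94,124.
Year 5: DB = ⌊$94,124 × 200%/10⌋ = $18,824; SL = ⌊$78,524/6⌋ = $13,087 → take DB $18,824. Book value $75,300.
Year 6: DB = ⌊$75,300 × 200%/10⌋ = $15,060; SL = ⌊$59,700/5⌋ = $11,940 → take DB $15,060. Book value $60,240.
Year 7: DB = ⌊$60,240 × 200%/10⌋ = $12,048; SL = ⌊$44,640/4⌋ = $11,160 → take DB $12,048. Book value $48,192.
Year 8: DB = ⌊$48,192 × 200%/10⌋ = $9,638; SL = ⌊$32,592/3⌋ = $10,864 → take SL $10,864. Book value $37,328.
Year 9: DB = ⌊$37,328 × 200%/10⌋ = $7,465; SL = ⌊$21,728/2⌋ = $10,864 → take SL $10,864. Book value $26,464.

$26,464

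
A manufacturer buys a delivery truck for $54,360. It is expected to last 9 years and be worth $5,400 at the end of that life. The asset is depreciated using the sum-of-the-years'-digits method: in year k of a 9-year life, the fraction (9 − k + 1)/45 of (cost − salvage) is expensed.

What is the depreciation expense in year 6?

Depreciable base = $54,360 − $5,400 = $48,960.
Sum of the years' digits = 9+8+7+6+5+4+3+2+1 = 45.
Year 1: $48,960 × 9/45 = $9,792. Book value $44,568.
Year 2: $48,960 × 8/45 = $8,704. Book value $35,864.
Year 3: $48,960 × 7/45 = $7,616. Book value $28,248.
Year 4: $48,960 × 6/45 = $6,528. Book value $21,720.
Year 5: $48,960 × 5/45 = $5,440. Book value $16,280.
Year 6: $48,960 × 4/45 = $4,352. Book value $11,928.

$4,352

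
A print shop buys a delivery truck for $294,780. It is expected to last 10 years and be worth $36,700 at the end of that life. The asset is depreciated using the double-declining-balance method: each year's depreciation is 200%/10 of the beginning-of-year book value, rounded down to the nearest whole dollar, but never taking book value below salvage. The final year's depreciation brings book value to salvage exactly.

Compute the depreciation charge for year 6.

$19,319

Depreciable base = $294,780 − $36,700 = $258,080.
Year 1: ⌊$294,780 × 200%/10⌋ = $58,956. Book value $235,824.
Year 2: ⌊$235,824 × 200%/10⌋ = $47,164. Book value $188,660.
Year 3: ⌊$188,660 × 200%/10⌋ = $37,732. Book value $150,928.
Year 4: ⌊$150,928 × 200%/10⌋ = $30,185. Book value $120,743.
Year 5: ⌊$120,743 × 200%/10⌋ = $24,148. Book value $96,595.
Year 6: ⌊$96,595 × 200%/10⌋ = $19,319. Book value $77,276.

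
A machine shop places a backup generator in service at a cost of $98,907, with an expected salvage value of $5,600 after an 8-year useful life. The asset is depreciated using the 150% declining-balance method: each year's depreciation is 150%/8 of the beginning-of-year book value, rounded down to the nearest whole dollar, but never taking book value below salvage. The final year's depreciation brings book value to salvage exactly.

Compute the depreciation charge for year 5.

$8,082

Depreciable base = $98,907 − $5,600 = $93,307.
Year 1: ⌊$98,907 × 150%/8⌋ = $18,545. Book value $80,362.
Year 2: ⌊$80,362 × 150%/8⌋ = $15,067. Book value $65,295.
Year 3: ⌊$65,295 × 150%/8⌋ = $12,242. Book value $53,053.
Year 4: ⌊$53,053 × 150%/8⌋ = $9,947. Book value $43,106.
Year 5: ⌊$43,106 × 150%/8⌋ = $8,082. Book value $35,024.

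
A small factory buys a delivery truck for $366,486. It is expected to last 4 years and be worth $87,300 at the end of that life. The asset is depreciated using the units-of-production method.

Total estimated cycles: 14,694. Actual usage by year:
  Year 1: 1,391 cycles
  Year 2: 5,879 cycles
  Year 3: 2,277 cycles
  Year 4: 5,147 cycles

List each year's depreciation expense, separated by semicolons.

$26,429; $111,701; $43,263; $97,793

Depreciable base = $366,486 − $87,300 = $279,186.
Rate = $279,186 / 14,694 cycles = $19 per cycle.
Year 1: 1,391 × $19 = $26,429. Book value $340,057.
Year 2: 5,879 × $19 = $111,701. Book value $228,356.
Year 3: 2,277 × $19 = $43,263. Book value $185,093.
Year 4: 5,147 × $19 = $97,793. Book value $87,300.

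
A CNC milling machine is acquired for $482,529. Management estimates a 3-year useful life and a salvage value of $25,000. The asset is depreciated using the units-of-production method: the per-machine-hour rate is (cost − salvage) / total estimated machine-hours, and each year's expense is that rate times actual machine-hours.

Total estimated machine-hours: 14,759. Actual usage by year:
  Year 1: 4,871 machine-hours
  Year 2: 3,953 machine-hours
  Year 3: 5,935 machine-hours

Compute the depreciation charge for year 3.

Depreciable base = $482,529 − $25,000 = $457,529.
Rate = $457,529 / 14,759 machine-hours = $31 per machine-hour.
Year 1: 4,871 × $31 = $151,001. Book value $331,528.
Year 2: 3,953 × $31 = $122,543. Book value $208,985.
Year 3: 5,935 × $31 = $183,985. Book value $25,000.

$183,985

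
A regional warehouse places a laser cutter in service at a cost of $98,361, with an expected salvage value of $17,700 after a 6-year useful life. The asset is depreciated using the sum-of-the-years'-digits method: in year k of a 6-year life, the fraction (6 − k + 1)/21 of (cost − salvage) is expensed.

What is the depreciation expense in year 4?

$11,523

Depreciable base = $98,361 − $17,700 = $80,661.
Sum of the years' digits = 6+5+4+3+2+1 = 21.
Year 1: $80,661 × 6/21 = $23,046. Book value $75,315.
Year 2: $80,661 × 5/21 = $19,205. Book value $56,110.
Year 3: $80,661 × 4/21 = $15,364. Book value $40,746.
Year 4: $80,661 × 3/21 = $11,523. Book value $29,223.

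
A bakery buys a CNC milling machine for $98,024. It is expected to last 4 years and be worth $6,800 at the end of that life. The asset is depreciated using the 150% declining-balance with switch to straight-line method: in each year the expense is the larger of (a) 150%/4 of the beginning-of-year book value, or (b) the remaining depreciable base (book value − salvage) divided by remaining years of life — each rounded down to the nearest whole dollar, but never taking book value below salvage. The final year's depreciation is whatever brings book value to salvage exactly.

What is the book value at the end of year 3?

Depreciable base = $98,024 − $6,800 = $91,224.
Year 1: DB = ⌊$98,024 × 150%/4⌋ = $36,759; SL = ⌊$91,224/4⌋ = $22,806 → take DB $36,759. Book value $61,265.
Year 2: DB = ⌊$61,265 × 150%/4⌋ = $22,974; SL = ⌊$54,465/3⌋ = $18,155 → take DB $22,974. Book value $38,291.
Year 3: DB = ⌊$38,291 × 150%/4⌋ = $14,359; SL = ⌊$31,491/2⌋ = $15,745 → take SL $15,745. Book value $22,546.

$22,546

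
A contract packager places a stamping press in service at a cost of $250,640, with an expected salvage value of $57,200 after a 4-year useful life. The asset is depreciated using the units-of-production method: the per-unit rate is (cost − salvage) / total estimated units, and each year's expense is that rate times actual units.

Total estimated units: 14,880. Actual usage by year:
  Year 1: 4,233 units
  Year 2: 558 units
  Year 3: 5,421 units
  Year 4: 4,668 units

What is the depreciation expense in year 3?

Depreciable base = $250,640 − $57,200 = $193,440.
Rate = $193,440 / 14,880 units = $13 per unit.
Year 1: 4,233 × $13 = $55,029. Book value $195,611.
Year 2: 558 × $13 = $7,254. Book value $188,357.
Year 3: 5,421 × $13 = $70,473. Book value $117,884.

$70,473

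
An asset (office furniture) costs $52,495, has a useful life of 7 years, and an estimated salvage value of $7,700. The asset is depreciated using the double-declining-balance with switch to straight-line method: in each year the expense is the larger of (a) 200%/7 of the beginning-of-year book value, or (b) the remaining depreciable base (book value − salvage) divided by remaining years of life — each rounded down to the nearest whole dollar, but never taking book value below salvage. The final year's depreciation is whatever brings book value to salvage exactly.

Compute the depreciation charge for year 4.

Depreciable base = $52,495 − $7,700 = $44,795.
Year 1: DB = ⌊$52,495 × 200%/7⌋ = $14,998; SL = ⌊$44,795/7⌋ = $6,399 → take DB $14,998. Book value $37,497.
Year 2: DB = ⌊$37,497 × 200%/7⌋ = $10,713; SL = ⌊$29,797/6⌋ = $4,966 → take DB $10,713. Book value $26,784.
Year 3: DB = ⌊$26,784 × 200%/7⌋ = $7,652; SL = ⌊$19,084/5⌋ = $3,816 → take DB $7,652. Book value $19,132.
Year 4: DB = ⌊$19,132 × 200%/7⌋ = $5,466; SL = ⌊$11,432/4⌋ = $2,858 → take DB $5,466. Book value $13,666.

$5,466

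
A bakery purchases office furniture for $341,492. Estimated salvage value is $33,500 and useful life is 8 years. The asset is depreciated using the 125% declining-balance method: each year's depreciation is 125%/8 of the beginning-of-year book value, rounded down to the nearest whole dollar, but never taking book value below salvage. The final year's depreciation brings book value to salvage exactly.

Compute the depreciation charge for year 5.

Depreciable base = $341,492 − $33,500 = $307,992.
Year 1: ⌊$341,492 × 125%/8⌋ = $53,358. Book value $288,134.
Year 2: ⌊$288,134 × 125%/8⌋ = $45,020. Book value $243,114.
Year 3: ⌊$243,114 × 125%/8⌋ = $37,986. Book value $205,128.
Year 4: ⌊$205,128 × 125%/8⌋ = $32,051. Book value $173,077.
Year 5: ⌊$173,077 × 125%/8⌋ = $27,043. Book value $146,034.

$27,043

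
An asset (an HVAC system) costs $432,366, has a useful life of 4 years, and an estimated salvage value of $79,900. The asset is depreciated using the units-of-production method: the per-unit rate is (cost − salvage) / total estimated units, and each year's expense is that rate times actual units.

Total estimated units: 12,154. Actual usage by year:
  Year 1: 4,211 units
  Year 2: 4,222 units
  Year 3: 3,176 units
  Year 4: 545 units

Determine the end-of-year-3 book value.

$95,705

Depreciable base = $432,366 − $79,900 = $352,466.
Rate = $352,466 / 12,154 units = $29 per unit.
Year 1: 4,211 × $29 = $122,119. Book value $310,247.
Year 2: 4,222 × $29 = $122,438. Book value $187,809.
Year 3: 3,176 × $29 = $92,104. Book value $95,705.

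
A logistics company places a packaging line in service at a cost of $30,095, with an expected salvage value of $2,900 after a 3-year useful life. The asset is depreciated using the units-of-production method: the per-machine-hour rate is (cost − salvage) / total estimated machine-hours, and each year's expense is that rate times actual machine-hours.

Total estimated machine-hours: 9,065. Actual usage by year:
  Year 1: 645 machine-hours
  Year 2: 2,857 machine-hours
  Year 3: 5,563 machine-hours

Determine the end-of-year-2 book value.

Depreciable base = $30,095 − $2,900 = $27,195.
Rate = $27,195 / 9,065 machine-hours = $3 per machine-hour.
Year 1: 645 × $3 = $1,935. Book value $28,160.
Year 2: 2,857 × $3 = $8,571. Book value $19,589.

$19,589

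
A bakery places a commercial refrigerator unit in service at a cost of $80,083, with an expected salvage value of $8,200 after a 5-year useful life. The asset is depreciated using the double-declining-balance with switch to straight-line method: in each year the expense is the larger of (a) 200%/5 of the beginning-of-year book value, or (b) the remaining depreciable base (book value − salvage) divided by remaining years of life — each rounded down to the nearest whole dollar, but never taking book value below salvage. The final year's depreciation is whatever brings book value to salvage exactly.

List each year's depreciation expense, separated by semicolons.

Depreciable base = $80,083 − $8,200 = $71,883.
Year 1: DB = ⌊$80,083 × 200%/5⌋ = $32,033; SL = ⌊$71,883/5⌋ = $14,376 → take DB $32,033. Book value $48,050.
Year 2: DB = ⌊$48,050 × 200%/5⌋ = $19,220; SL = ⌊$39,850/4⌋ = $9,962 → take DB $19,220. Book value $28,830.
Year 3: DB = ⌊$28,830 × 200%/5⌋ = $11,532; SL = ⌊$20,630/3⌋ = $6,876 → take DB $11,532. Book value $17,298.
Year 4: DB = ⌊$17,298 × 200%/5⌋ = $6,919; SL = ⌊$9,098/2⌋ = $4,549 → take DB $6,919. Book value $10,379.
Year 5 (final): $10,379 − $8,200 = $2,179. Book value $8,200.

$32,033; $19,220; $11,532; $6,919; $2,179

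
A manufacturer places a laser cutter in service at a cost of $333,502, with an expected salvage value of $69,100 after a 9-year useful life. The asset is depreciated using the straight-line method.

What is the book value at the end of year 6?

Depreciable base = $333,502 − $69,100 = $264,402.
Annual expense = $264,402 / 9 = $29,378.
End of year 1: book value $304,124.
End of year 2: book value $274,746.
End of year 3: book value $245,368.
End of year 4: book value $215,990.
End of year 5: book value $186,612.
End of year 6: book value $157,234.

$157,234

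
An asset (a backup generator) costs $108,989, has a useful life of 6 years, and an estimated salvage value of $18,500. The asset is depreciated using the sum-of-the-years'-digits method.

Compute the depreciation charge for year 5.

$8,618

Depreciable base = $108,989 − $18,500 = $90,489.
Sum of the years' digits = 6+5+4+3+2+1 = 21.
Year 1: $90,489 × 6/21 = $25,854. Book value $83,135.
Year 2: $90,489 × 5/21 = $21,545. Book value $61,590.
Year 3: $90,489 × 4/21 = $17,236. Book value $44,354.
Year 4: $90,489 × 3/21 = $12,927. Book value $31,427.
Year 5: $90,489 × 2/21 = $8,618. Book value $22,809.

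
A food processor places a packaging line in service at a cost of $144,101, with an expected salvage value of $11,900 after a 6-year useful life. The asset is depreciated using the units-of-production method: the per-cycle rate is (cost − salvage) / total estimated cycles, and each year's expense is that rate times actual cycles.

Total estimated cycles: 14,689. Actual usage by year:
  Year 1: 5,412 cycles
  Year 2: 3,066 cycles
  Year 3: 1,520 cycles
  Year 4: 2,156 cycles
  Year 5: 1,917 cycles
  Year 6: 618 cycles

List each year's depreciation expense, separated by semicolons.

Depreciable base = $144,101 − $11,900 = $132,201.
Rate = $132,201 / 14,689 cycles = $9 per cycle.
Year 1: 5,412 × $9 = $48,708. Book value $95,393.
Year 2: 3,066 × $9 = $27,594. Book value $67,799.
Year 3: 1,520 × $9 = $13,680. Book value $54,119.
Year 4: 2,156 × $9 = $19,404. Book value $34,715.
Year 5: 1,917 × $9 = $17,253. Book value $17,462.
Year 6: 618 × $9 = $5,562. Book value $11,900.

$48,708; $27,594; $13,680; $19,404; $17,253; $5,562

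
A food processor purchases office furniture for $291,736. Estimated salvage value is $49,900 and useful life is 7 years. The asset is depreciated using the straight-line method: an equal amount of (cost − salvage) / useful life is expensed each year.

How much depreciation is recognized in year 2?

$34,548

Depreciable base = $291,736 − $49,900 = $241,836.
Annual expense = $241,836 / 7 = $34,548.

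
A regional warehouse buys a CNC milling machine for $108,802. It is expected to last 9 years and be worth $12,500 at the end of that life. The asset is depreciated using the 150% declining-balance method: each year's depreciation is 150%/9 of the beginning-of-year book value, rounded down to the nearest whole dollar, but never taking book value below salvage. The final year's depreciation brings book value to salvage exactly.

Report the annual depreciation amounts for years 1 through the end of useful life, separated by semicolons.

$18,133; $15,111; $12,593; $10,494; $8,745; $7,287; $6,073; $5,061; $12,805

Depreciable base = $108,802 − $12,500 = $96,302.
Year 1: ⌊$108,802 × 150%/9⌋ = $18,133. Book value $90,669.
Year 2: ⌊$90,669 × 150%/9⌋ = $15,111. Book value $75,558.
Year 3: ⌊$75,558 × 150%/9⌋ = $12,593. Book value $62,965.
Year 4: ⌊$62,965 × 150%/9⌋ = $10,494. Book value $52,471.
Year 5: ⌊$52,471 × 150%/9⌋ = $8,745. Book value $43,726.
Year 6: ⌊$43,726 × 150%/9⌋ = $7,287. Book value $36,439.
Year 7: ⌊$36,439 × 150%/9⌋ = $6,073. Book value $30,366.
Year 8: ⌊$30,366 × 150%/9⌋ = $5,061. Book value $25,305.
Year 9 (final): $25,305 − $12,500 = $12,805. Book value $12,500.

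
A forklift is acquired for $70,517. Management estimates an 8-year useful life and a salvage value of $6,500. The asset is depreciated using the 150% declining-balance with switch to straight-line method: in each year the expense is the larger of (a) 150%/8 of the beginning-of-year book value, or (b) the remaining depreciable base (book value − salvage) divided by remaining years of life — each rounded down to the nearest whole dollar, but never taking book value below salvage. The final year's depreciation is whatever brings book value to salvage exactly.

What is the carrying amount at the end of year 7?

Depreciable base = $70,517 − $6,500 = $64,017.
Year 1: DB = ⌊$70,517 × 150%/8⌋ = $13,221; SL = ⌊$64,017/8⌋ = $8,002 → take DB $13,221. Book value $57,296.
Year 2: DB = ⌊$57,296 × 150%/8⌋ = $10,743; SL = ⌊$50,796/7⌋ = $7,256 → take DB $10,743. Book value $46,553.
Year 3: DB = ⌊$46,553 × 150%/8⌋ = $8,728; SL = ⌊$40,053/6⌋ = $6,675 → take DB $8,728. Book value $37,825.
Year 4: DB = ⌊$37,825 × 150%/8⌋ = $7,092; SL = ⌊$31,325/5⌋ = $6,265 → take DB $7,092. Book value $30,733.
Year 5: DB = ⌊$30,733 × 150%/8⌋ = $5,762; SL = ⌊$24,233/4⌋ = $6,058 → take SL $6,058. Book value $24,675.
Year 6: DB = ⌊$24,675 × 150%/8⌋ = $4,626; SL = ⌊$18,175/3⌋ = $6,058 → take SL $6,058. Book value $18,617.
Year 7: DB = ⌊$18,617 × 150%/8⌋ = $3,490; SL = ⌊$12,117/2⌋ = $6,058 → take SL $6,058. Book value $12,559.

$12,559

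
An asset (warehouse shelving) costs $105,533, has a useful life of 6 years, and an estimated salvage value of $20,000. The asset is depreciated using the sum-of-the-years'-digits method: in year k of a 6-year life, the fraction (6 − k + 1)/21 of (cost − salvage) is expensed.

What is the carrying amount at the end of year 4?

$32,219

Depreciable base = $105,533 − $20,000 = $85,533.
Sum of the years' digits = 6+5+4+3+2+1 = 21.
Year 1: $85,533 × 6/21 = $24,438. Book value $81,095.
Year 2: $85,533 × 5/21 = $20,365. Book value $60,730.
Year 3: $85,533 × 4/21 = $16,292. Book value $44,438.
Year 4: $85,533 × 3/21 = $12,219. Book value $32,219.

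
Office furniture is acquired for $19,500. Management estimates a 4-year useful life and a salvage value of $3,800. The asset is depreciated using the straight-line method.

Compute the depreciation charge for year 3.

$3,925

Depreciable base = $19,500 − $3,800 = $15,700.
Annual expense = $15,700 / 4 = $3,925.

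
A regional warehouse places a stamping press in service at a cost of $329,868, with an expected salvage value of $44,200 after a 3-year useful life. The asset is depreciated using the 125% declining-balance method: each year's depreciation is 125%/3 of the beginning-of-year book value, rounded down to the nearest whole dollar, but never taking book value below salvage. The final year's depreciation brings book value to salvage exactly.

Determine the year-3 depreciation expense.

$68,047

Depreciable base = $329,868 − $44,200 = $285,668.
Year 1: ⌊$329,868 × 125%/3⌋ = $137,445. Book value $192,423.
Year 2: ⌊$192,423 × 125%/3⌋ = $80,176. Book value $112,247.
Year 3 (final): $112,247 − $44,200 = $68,047. Book value $44,200.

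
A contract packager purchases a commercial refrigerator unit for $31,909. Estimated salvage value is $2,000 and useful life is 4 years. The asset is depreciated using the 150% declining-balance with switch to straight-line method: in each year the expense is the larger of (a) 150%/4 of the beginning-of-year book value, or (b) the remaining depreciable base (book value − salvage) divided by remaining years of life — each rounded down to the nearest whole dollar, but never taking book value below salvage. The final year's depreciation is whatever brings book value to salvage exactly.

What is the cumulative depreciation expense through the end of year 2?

$19,444

Depreciable base = $31,909 − $2,000 = $29,909.
Year 1: DB = ⌊$31,909 × 150%/4⌋ = $11,965; SL = ⌊$29,909/4⌋ = $7,477 → take DB $11,965. Book value $19,944.
Year 2: DB = ⌊$19,944 × 150%/4⌋ = $7,479; SL = ⌊$17,944/3⌋ = $5,981 → take DB $7,479. Book value $12,465.
Accumulated through year 2 = $31,909 − $12,465 = $19,444.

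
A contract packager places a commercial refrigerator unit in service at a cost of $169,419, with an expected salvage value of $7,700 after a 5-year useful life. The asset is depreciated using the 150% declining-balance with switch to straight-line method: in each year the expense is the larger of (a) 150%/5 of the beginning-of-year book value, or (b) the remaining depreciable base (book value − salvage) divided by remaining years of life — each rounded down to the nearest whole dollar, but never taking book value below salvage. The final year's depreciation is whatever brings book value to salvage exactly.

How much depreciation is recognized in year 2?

Depreciable base = $169,419 − $7,700 = $161,719.
Year 1: DB = ⌊$169,419 × 150%/5⌋ = $50,825; SL = ⌊$161,719/5⌋ = $32,343 → take DB $50,825. Book value $118,594.
Year 2: DB = ⌊$118,594 × 150%/5⌋ = $35,578; SL = ⌊$110,894/4⌋ = $27,723 → take DB $35,578. Book value $83,016.

$35,578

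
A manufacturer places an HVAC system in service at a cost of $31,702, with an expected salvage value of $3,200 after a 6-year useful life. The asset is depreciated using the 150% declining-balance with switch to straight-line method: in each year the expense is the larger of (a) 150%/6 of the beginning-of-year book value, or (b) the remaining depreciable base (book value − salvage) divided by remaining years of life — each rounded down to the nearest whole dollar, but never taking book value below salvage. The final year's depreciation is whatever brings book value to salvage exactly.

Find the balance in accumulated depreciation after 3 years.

Depreciable base = $31,702 − $3,200 = $28,502.
Year 1: DB = ⌊$31,702 × 150%/6⌋ = $7,925; SL = ⌊$28,502/6⌋ = $4,750 → take DB $7,925. Book value $23,777.
Year 2: DB = ⌊$23,777 × 150%/6⌋ = $5,944; SL = ⌊$20,577/5⌋ = $4,115 → take DB $5,944. Book value $17,833.
Year 3: DB = ⌊$17,833 × 150%/6⌋ = $4,458; SL = ⌊$14,633/4⌋ = $3,658 → take DB $4,458. Book value $13,375.
Accumulated through year 3 = $31,702 − $13,375 = $18,327.

$18,327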